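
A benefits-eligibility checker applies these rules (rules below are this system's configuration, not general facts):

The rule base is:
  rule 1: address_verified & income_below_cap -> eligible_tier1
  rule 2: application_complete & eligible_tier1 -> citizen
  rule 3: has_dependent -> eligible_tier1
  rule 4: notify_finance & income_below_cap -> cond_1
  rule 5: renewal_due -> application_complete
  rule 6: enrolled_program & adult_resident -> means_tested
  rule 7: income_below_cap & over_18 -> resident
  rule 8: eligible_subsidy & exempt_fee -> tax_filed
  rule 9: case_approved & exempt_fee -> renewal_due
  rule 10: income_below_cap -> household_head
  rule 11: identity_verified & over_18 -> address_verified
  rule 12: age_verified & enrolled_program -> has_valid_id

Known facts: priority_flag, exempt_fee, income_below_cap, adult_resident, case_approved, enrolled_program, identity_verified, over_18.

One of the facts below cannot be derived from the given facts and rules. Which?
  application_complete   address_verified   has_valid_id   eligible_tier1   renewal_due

has_valid_id

Round 1: rule 6 [enrolled_program & adult_resident -> means_tested]; rule 7 [income_below_cap & over_18 -> resident]; rule 9 [case_approved & exempt_fee -> renewal_due]; rule 10 [income_below_cap -> household_head]; rule 11 [identity_verified & over_18 -> address_verified]. Adds means_tested, resident, renewal_due, household_head, address_verified.
Round 2: rule 1 [address_verified & income_below_cap -> eligible_tier1]; rule 5 [renewal_due -> application_complete]. Adds eligible_tier1, application_complete.
Round 3: rule 2 [application_complete & eligible_tier1 -> citizen]. Adds citizen.
Derived: renewal_due (round 1), address_verified (round 1), application_complete (round 2), eligible_tier1 (round 2). has_valid_id never appears in any round.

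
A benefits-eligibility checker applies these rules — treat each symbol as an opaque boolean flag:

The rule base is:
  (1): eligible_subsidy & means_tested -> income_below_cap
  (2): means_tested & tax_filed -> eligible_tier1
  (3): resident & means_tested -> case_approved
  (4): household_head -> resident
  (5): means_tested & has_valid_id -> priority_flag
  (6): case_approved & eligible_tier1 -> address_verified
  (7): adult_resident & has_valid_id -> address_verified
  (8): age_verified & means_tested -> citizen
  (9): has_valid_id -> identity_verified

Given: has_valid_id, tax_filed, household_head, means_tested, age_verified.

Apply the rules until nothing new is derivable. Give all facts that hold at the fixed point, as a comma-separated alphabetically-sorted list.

Round 1: (2) [means_tested & tax_filed -> eligible_tier1]; (4) [household_head -> resident]; (5) [means_tested & has_valid_id -> priority_flag]; (8) [age_verified & means_tested -> citizen]; (9) [has_valid_id -> identity_verified]. Adds eligible_tier1, resident, priority_flag, citizen, identity_verified.
Round 2: (3) [resident & means_tested -> case_approved]. Adds case_approved.
Round 3: (6) [case_approved & eligible_tier1 -> address_verified]. Adds address_verified.

address_verified, age_verified, case_approved, citizen, eligible_tier1, has_valid_id, household_head, identity_verified, means_tested, priority_flag, resident, tax_filed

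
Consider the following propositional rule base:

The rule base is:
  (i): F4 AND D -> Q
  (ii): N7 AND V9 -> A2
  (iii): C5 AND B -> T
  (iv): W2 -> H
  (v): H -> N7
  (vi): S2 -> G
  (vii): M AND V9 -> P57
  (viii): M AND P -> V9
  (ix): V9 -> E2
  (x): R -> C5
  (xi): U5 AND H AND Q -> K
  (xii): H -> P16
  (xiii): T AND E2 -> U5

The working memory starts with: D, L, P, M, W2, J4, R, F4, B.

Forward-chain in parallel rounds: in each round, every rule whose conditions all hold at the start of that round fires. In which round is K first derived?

4

[1] (i) [F4 AND D -> Q]; (iv) [W2 -> H]; (viii) [M AND P -> V9]; (x) [R -> C5]. ⇒ new: Q, H, V9, C5.
[2] (iii) [C5 AND B -> T]; (v) [H -> N7]; (vii) [M AND V9 -> P57]; (ix) [V9 -> E2]; (xii) [H -> P16]. ⇒ new: T, N7, P57, E2, P16.
[3] (ii) [N7 AND V9 -> A2]; (xiii) [T AND E2 -> U5]. ⇒ new: A2, U5.
[4] (xi) [U5 AND H AND Q -> K]. ⇒ new: K.
K first appears in round 4.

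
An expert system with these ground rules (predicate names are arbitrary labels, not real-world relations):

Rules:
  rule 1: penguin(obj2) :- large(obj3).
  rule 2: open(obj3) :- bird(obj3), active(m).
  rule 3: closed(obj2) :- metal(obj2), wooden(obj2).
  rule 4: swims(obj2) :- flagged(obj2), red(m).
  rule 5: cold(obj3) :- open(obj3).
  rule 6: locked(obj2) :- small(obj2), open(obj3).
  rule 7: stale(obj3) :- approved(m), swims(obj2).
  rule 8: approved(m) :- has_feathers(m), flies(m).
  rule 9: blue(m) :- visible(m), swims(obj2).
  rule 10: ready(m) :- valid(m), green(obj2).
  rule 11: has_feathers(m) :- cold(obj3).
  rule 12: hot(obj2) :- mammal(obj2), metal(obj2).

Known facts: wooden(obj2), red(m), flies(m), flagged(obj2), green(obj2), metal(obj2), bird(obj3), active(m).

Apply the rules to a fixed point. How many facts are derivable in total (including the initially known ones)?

15

Round 1: rule 2 [open(obj3) :- bird(obj3), active(m).]; rule 3 [closed(obj2) :- metal(obj2), wooden(obj2).]; rule 4 [swims(obj2) :- flagged(obj2), red(m).]. New: open(obj3), closed(obj2), swims(obj2).
Round 2: rule 5 [cold(obj3) :- open(obj3).]. New: cold(obj3).
Round 3: rule 11 [has_feathers(m) :- cold(obj3).]. New: has_feathers(m).
Round 4: rule 8 [approved(m) :- has_feathers(m), flies(m).]. New: approved(m).
Round 5: rule 7 [stale(obj3) :- approved(m), swims(obj2).]. New: stale(obj3).
Closure: {active(m), approved(m), bird(obj3), closed(obj2), cold(obj3), flagged(obj2), flies(m), green(obj2), has_feathers(m), metal(obj2), open(obj3), red(m), stale(obj3), swims(obj2), wooden(obj2)} — 15 facts.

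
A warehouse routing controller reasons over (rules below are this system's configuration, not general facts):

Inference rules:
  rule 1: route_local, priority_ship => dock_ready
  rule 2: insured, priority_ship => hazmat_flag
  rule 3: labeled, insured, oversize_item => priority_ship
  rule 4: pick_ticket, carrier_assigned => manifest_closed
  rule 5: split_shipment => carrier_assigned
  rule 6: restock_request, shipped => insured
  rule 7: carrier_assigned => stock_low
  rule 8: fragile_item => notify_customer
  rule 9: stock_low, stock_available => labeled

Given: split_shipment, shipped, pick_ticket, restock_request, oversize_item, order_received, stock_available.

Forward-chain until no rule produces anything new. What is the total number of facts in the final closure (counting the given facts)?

Round 1: rule 5 [split_shipment => carrier_assigned]; rule 6 [restock_request, shipped => insured]. Adds carrier_assigned, insured.
Round 2: rule 4 [pick_ticket, carrier_assigned => manifest_closed]; rule 7 [carrier_assigned => stock_low]. Adds manifest_closed, stock_low.
Round 3: rule 9 [stock_low, stock_available => labeled]. Adds labeled.
Round 4: rule 3 [labeled, insured, oversize_item => priority_ship]. Adds priority_ship.
Round 5: rule 2 [insured, priority_ship => hazmat_flag]. Adds hazmat_flag.
Closure: {carrier_assigned, hazmat_flag, insured, labeled, manifest_closed, order_received, oversize_item, pick_ticket, priority_ship, restock_request, shipped, split_shipment, stock_available, stock_low} — 14 facts.

14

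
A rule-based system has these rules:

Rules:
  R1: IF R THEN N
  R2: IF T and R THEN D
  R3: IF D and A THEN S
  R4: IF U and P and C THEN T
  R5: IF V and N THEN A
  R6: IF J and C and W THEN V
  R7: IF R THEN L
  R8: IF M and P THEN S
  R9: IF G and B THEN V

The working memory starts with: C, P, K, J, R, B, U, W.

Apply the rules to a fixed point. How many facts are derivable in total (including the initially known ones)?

15

Round 1: R1 [IF R THEN N]; R4 [IF U and P and C THEN T]; R6 [IF J and C and W THEN V]; R7 [IF R THEN L]. Adds N, T, V, L.
Round 2: R2 [IF T and R THEN D]; R5 [IF V and N THEN A]. Adds D, A.
Round 3: R3 [IF D and A THEN S]. Adds S.
Closure: {A, B, C, D, J, K, L, N, P, R, S, T, U, V, W} — 15 facts.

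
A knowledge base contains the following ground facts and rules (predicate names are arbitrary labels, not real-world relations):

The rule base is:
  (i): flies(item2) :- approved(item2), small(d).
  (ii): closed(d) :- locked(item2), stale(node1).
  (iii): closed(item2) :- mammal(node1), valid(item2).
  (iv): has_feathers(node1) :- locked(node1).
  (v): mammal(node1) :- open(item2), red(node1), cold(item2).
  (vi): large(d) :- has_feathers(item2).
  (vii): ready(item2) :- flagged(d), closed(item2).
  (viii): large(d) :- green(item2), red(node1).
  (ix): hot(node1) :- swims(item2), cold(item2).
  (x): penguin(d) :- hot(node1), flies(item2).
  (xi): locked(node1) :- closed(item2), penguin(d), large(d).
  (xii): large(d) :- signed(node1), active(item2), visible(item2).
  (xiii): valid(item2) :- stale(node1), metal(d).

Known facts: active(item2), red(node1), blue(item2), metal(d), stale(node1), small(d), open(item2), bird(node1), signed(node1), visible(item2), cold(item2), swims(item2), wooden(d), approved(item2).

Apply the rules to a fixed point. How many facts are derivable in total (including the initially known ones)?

23

Round 1: (i) [flies(item2) :- approved(item2), small(d).]; (v) [mammal(node1) :- open(item2), red(node1), cold(item2).]; (ix) [hot(node1) :- swims(item2), cold(item2).]; (xii) [large(d) :- signed(node1), active(item2), visible(item2).]; (xiii) [valid(item2) :- stale(node1), metal(d).]. Adds flies(item2), mammal(node1), hot(node1), large(d), valid(item2).
Round 2: (iii) [closed(item2) :- mammal(node1), valid(item2).]; (x) [penguin(d) :- hot(node1), flies(item2).]. Adds closed(item2), penguin(d).
Round 3: (xi) [locked(node1) :- closed(item2), penguin(d), large(d).]. Adds locked(node1).
Round 4: (iv) [has_feathers(node1) :- locked(node1).]. Adds has_feathers(node1).
Closure: {active(item2), approved(item2), bird(node1), blue(item2), closed(item2), cold(item2), flies(item2), has_feathers(node1), hot(node1), large(d), locked(node1), mammal(node1), metal(d), open(item2), penguin(d), red(node1), signed(node1), small(d), stale(node1), swims(item2), valid(item2), visible(item2), wooden(d)} — 23 facts.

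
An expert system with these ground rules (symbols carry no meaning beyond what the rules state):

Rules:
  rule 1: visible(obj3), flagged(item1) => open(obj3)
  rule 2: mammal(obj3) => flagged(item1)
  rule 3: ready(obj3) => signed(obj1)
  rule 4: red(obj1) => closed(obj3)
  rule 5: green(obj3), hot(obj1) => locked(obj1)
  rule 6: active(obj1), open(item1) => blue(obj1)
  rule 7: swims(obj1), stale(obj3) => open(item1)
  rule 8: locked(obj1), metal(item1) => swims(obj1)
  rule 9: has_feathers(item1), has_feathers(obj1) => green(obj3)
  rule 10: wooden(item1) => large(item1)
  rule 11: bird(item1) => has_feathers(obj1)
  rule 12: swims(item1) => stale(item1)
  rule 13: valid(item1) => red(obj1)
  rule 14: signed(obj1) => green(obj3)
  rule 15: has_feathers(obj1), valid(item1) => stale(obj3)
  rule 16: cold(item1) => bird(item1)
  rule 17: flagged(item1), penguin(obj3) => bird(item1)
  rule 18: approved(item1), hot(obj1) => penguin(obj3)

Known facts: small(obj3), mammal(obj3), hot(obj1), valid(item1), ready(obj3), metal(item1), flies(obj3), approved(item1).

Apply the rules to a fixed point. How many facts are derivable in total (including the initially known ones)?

Round 1 fires rule 2, rule 3, rule 13, rule 18, giving flagged(item1), signed(obj1), red(obj1), penguin(obj3).
Round 2 fires rule 4, rule 14, rule 17, giving closed(obj3), green(obj3), bird(item1).
Round 3 fires rule 5, rule 11, giving locked(obj1), has_feathers(obj1).
Round 4 fires rule 8, rule 15, giving swims(obj1), stale(obj3).
Round 5 fires rule 7, giving open(item1).
Closure: {approved(item1), bird(item1), closed(obj3), flagged(item1), flies(obj3), green(obj3), has_feathers(obj1), hot(obj1), locked(obj1), mammal(obj3), metal(item1), open(item1), penguin(obj3), ready(obj3), red(obj1), signed(obj1), small(obj3), stale(obj3), swims(obj1), valid(item1)} — 20 facts.

20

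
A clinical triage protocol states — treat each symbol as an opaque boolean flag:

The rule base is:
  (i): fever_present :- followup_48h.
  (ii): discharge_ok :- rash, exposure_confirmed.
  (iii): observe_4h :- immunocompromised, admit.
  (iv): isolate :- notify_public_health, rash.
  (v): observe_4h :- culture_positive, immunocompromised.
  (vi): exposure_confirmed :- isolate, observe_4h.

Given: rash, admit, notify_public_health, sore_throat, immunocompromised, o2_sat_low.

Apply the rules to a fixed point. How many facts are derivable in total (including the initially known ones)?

Round 1: (iii) [observe_4h :- immunocompromised, admit.]; (iv) [isolate :- notify_public_health, rash.]. Adds observe_4h, isolate.
Round 2: (vi) [exposure_confirmed :- isolate, observe_4h.]. Adds exposure_confirmed.
Round 3: (ii) [discharge_ok :- rash, exposure_confirmed.]. Adds discharge_ok.
Closure: {admit, discharge_ok, exposure_confirmed, immunocompromised, isolate, notify_public_health, o2_sat_low, observe_4h, rash, sore_throat} — 10 facts.

10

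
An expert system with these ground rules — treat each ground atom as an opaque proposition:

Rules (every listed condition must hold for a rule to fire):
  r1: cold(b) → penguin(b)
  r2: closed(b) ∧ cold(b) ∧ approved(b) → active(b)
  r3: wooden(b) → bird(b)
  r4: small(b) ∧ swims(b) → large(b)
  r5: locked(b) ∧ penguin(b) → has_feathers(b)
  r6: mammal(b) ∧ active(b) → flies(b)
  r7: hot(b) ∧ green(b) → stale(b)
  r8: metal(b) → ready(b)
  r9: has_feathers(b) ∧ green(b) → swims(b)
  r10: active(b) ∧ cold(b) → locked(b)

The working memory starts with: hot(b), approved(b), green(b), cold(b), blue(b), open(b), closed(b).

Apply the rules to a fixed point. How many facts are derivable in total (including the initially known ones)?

Round 1 fires r1, r2, r7, giving penguin(b), active(b), stale(b).
Round 2 fires r10, giving locked(b).
Round 3 fires r5, giving has_feathers(b).
Round 4 fires r9, giving swims(b).
Closure: {active(b), approved(b), blue(b), closed(b), cold(b), green(b), has_feathers(b), hot(b), locked(b), open(b), penguin(b), stale(b), swims(b)} — 13 facts.

13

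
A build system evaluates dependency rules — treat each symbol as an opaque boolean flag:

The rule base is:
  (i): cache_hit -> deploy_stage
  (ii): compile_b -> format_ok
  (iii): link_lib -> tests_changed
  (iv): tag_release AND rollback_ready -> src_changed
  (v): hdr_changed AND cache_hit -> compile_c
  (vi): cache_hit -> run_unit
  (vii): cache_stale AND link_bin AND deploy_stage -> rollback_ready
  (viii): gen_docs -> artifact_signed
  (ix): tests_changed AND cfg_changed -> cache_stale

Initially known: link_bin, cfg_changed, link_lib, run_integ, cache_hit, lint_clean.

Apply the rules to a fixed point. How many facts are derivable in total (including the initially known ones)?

11

[1] (i) [cache_hit -> deploy_stage]; (iii) [link_lib -> tests_changed]; (vi) [cache_hit -> run_unit]. ⇒ new: deploy_stage, tests_changed, run_unit.
[2] (ix) [tests_changed AND cfg_changed -> cache_stale]. ⇒ new: cache_stale.
[3] (vii) [cache_stale AND link_bin AND deploy_stage -> rollback_ready]. ⇒ new: rollback_ready.
Closure: {cache_hit, cache_stale, cfg_changed, deploy_stage, link_bin, link_lib, lint_clean, rollback_ready, run_integ, run_unit, tests_changed} — 11 facts.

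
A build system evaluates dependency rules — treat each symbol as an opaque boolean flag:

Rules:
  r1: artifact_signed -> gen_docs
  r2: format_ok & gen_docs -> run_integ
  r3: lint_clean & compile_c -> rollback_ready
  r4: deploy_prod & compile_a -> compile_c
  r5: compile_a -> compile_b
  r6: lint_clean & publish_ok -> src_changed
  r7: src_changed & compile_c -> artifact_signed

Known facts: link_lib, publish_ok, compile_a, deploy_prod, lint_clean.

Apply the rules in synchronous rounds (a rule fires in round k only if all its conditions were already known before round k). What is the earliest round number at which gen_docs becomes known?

Round 1 — r4, r5, r6, derive compile_c, compile_b, src_changed.
Round 2 — r3, r7, derive rollback_ready, artifact_signed.
Round 3 — r1, derive gen_docs.
gen_docs first appears in round 3.

3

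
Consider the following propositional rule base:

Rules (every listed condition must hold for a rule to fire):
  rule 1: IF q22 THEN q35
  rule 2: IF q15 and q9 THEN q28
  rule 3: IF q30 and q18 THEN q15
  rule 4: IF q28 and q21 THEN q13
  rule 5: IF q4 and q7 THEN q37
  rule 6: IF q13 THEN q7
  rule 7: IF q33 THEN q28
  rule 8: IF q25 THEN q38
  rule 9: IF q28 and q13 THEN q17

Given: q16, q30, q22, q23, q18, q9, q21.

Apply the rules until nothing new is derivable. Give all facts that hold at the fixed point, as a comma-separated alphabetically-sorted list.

q13, q15, q16, q17, q18, q21, q22, q23, q28, q30, q35, q7, q9

Round 1 fires rule 1, rule 3, giving q35, q15.
Round 2 fires rule 2, giving q28.
Round 3 fires rule 4, giving q13.
Round 4 fires rule 6, rule 9, giving q7, q17.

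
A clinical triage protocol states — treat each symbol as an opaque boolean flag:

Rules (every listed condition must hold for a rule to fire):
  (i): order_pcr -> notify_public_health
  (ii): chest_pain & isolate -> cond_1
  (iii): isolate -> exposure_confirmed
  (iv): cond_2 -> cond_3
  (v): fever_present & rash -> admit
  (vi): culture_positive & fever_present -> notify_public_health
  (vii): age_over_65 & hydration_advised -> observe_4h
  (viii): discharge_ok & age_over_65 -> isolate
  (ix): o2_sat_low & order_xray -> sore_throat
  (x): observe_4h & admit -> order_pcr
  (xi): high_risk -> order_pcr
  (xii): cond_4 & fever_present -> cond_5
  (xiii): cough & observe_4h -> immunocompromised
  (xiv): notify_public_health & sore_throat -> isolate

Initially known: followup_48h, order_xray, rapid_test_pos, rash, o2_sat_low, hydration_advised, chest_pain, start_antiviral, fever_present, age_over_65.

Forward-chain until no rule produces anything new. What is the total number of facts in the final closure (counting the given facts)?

Round 1 — (v), (vii), (ix), derive admit, observe_4h, sore_throat.
Round 2 — (x), derive order_pcr.
Round 3 — (i), derive notify_public_health.
Round 4 — (xiv), derive isolate.
Round 5 — (ii), (iii), derive cond_1, exposure_confirmed.
Closure: {admit, age_over_65, chest_pain, cond_1, exposure_confirmed, fever_present, followup_48h, hydration_advised, isolate, notify_public_health, o2_sat_low, observe_4h, order_pcr, order_xray, rapid_test_pos, rash, sore_throat, start_antiviral} — 18 facts.

18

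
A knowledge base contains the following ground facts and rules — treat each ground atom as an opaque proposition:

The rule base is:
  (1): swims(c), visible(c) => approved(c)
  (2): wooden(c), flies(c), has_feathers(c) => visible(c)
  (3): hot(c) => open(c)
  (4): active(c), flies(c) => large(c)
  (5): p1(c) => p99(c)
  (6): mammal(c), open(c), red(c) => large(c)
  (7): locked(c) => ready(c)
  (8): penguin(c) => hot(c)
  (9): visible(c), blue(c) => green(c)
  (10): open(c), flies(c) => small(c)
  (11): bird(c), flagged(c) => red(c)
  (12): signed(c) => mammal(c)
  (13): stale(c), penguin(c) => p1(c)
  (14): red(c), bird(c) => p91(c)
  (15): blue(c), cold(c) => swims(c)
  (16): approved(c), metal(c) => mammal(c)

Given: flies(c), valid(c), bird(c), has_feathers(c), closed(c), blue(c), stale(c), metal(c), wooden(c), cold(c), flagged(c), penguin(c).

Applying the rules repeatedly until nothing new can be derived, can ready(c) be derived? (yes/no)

Round 1 fires (2), (8), (11), (13), (15), giving visible(c), hot(c), red(c), p1(c), swims(c).
Round 2 fires (1), (3), (5), (9), (14), giving approved(c), open(c), p99(c), green(c), p91(c).
Round 3 fires (10), (16), giving small(c), mammal(c).
Round 4 fires (6), giving large(c).
Fixed point reached. ready(c) is concluded only by (7); (7) needs locked(c) (never derived).

no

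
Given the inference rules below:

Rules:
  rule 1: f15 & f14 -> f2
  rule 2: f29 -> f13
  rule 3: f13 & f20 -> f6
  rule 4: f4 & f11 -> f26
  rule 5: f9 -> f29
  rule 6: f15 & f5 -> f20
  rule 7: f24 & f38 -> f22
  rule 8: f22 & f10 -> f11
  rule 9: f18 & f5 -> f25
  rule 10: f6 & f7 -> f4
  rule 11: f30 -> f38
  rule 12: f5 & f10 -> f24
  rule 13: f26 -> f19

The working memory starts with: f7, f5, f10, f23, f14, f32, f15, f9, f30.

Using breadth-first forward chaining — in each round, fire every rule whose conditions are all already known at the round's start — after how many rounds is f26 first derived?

5

Round 1: rule 1 [f15 & f14 -> f2]; rule 5 [f9 -> f29]; rule 6 [f15 & f5 -> f20]; rule 11 [f30 -> f38]; rule 12 [f5 & f10 -> f24]. New: f2, f29, f20, f38, f24.
Round 2: rule 2 [f29 -> f13]; rule 7 [f24 & f38 -> f22]. New: f13, f22.
Round 3: rule 3 [f13 & f20 -> f6]; rule 8 [f22 & f10 -> f11]. New: f6, f11.
Round 4: rule 10 [f6 & f7 -> f4]. New: f4.
Round 5: rule 4 [f4 & f11 -> f26]. New: f26.
f26 first appears in round 5.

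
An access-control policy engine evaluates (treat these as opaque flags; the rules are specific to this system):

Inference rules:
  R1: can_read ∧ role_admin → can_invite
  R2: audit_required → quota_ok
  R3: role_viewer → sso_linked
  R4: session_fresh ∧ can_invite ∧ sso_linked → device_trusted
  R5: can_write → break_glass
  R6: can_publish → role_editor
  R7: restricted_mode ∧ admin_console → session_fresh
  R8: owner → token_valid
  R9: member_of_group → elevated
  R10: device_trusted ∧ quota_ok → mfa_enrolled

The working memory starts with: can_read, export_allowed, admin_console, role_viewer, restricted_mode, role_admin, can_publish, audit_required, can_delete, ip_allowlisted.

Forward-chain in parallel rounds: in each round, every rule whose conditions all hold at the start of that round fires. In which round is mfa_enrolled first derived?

Round 1: R1 [can_read ∧ role_admin → can_invite]; R2 [audit_required → quota_ok]; R3 [role_viewer → sso_linked]; R6 [can_publish → role_editor]; R7 [restricted_mode ∧ admin_console → session_fresh]. Adds can_invite, quota_ok, sso_linked, role_editor, session_fresh.
Round 2: R4 [session_fresh ∧ can_invite ∧ sso_linked → device_trusted]. Adds device_trusted.
Round 3: R10 [device_trusted ∧ quota_ok → mfa_enrolled]. Adds mfa_enrolled.
mfa_enrolled first appears in round 3.

3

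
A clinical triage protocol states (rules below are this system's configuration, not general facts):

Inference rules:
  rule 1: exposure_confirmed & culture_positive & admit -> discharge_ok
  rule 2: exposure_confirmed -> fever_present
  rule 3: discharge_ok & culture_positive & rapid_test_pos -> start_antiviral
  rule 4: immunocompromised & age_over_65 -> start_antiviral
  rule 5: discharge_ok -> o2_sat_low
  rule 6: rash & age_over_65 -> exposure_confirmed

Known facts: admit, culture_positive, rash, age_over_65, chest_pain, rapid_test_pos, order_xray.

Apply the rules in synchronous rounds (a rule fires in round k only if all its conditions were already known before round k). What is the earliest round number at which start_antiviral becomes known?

[1] rule 6 [rash & age_over_65 -> exposure_confirmed]. ⇒ new: exposure_confirmed.
[2] rule 1 [exposure_confirmed & culture_positive & admit -> discharge_ok]; rule 2 [exposure_confirmed -> fever_present]. ⇒ new: discharge_ok, fever_present.
[3] rule 3 [discharge_ok & culture_positive & rapid_test_pos -> start_antiviral]; rule 5 [discharge_ok -> o2_sat_low]. ⇒ new: start_antiviral, o2_sat_low.
start_antiviral first appears in round 3.

3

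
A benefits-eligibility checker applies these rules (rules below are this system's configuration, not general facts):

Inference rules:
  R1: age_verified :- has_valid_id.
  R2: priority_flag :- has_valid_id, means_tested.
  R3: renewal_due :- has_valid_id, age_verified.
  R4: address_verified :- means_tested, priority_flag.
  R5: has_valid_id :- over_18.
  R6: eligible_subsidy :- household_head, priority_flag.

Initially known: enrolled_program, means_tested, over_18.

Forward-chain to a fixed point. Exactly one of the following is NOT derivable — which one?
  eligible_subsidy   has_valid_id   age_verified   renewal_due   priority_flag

eligible_subsidy

[1] R5 [has_valid_id :- over_18.]. ⇒ new: has_valid_id.
[2] R1 [age_verified :- has_valid_id.]; R2 [priority_flag :- has_valid_id, means_tested.]. ⇒ new: age_verified, priority_flag.
[3] R3 [renewal_due :- has_valid_id, age_verified.]; R4 [address_verified :- means_tested, priority_flag.]. ⇒ new: renewal_due, address_verified.
Derived: has_valid_id (round 1), age_verified (round 2), priority_flag (round 2), renewal_due (round 3). eligible_subsidy never appears in any round.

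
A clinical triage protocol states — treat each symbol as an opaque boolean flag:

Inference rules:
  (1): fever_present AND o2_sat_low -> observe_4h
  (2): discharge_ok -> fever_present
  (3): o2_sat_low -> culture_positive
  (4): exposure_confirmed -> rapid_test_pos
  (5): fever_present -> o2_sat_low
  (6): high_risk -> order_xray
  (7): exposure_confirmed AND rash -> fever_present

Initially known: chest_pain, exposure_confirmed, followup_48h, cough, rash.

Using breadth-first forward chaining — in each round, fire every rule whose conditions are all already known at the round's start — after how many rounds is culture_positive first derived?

Round 1 fires (4), (7), giving rapid_test_pos, fever_present.
Round 2 fires (5), giving o2_sat_low.
Round 3 fires (1), (3), giving observe_4h, culture_positive.
culture_positive first appears in round 3.

3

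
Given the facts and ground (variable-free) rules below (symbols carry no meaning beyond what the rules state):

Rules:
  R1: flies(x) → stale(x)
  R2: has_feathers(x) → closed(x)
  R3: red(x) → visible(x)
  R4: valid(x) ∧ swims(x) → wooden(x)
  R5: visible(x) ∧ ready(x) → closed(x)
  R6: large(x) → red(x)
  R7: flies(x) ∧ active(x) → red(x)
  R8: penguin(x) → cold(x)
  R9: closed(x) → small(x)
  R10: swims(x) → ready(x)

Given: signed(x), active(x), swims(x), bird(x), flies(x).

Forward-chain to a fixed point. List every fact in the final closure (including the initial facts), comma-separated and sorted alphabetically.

active(x), bird(x), closed(x), flies(x), ready(x), red(x), signed(x), small(x), stale(x), swims(x), visible(x)

[1] R1 [flies(x) → stale(x)]; R7 [flies(x) ∧ active(x) → red(x)]; R10 [swims(x) → ready(x)]. ⇒ new: stale(x), red(x), ready(x).
[2] R3 [red(x) → visible(x)]. ⇒ new: visible(x).
[3] R5 [visible(x) ∧ ready(x) → closed(x)]. ⇒ new: closed(x).
[4] R9 [closed(x) → small(x)]. ⇒ new: small(x).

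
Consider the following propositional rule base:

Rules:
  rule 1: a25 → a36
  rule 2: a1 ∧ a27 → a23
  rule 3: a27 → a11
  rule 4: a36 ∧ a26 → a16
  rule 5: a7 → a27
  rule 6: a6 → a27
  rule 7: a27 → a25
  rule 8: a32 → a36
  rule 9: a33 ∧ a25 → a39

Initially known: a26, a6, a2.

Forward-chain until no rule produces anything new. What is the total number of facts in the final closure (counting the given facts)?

Round 1 fires rule 6, giving a27.
Round 2 fires rule 3, rule 7, giving a11, a25.
Round 3 fires rule 1, giving a36.
Round 4 fires rule 4, giving a16.
Closure: {a11, a16, a2, a25, a26, a27, a36, a6} — 8 facts.

8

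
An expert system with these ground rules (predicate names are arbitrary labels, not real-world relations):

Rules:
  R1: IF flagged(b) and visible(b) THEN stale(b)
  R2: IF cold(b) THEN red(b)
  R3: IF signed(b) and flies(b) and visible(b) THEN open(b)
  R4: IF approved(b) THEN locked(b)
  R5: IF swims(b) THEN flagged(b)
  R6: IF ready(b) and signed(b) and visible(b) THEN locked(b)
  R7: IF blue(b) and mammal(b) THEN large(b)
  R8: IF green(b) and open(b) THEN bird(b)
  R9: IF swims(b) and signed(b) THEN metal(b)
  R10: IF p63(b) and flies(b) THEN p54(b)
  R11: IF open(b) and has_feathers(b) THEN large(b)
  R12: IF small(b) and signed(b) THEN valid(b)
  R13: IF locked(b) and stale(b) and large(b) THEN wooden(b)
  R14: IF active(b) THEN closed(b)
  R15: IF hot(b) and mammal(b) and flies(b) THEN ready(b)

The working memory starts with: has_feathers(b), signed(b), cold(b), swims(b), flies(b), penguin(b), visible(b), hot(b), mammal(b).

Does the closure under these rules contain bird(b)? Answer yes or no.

no

Round 1: R2 [IF cold(b) THEN red(b)]; R3 [IF signed(b) and flies(b) and visible(b) THEN open(b)]; R5 [IF swims(b) THEN flagged(b)]; R9 [IF swims(b) and signed(b) THEN metal(b)]; R15 [IF hot(b) and mammal(b) and flies(b) THEN ready(b)]. New: red(b), open(b), flagged(b), metal(b), ready(b).
Round 2: R1 [IF flagged(b) and visible(b) THEN stale(b)]; R6 [IF ready(b) and signed(b) and visible(b) THEN locked(b)]; R11 [IF open(b) and has_feathers(b) THEN large(b)]. New: stale(b), locked(b), large(b).
Round 3: R13 [IF locked(b) and stale(b) and large(b) THEN wooden(b)]. New: wooden(b).
Fixed point reached. bird(b) is concluded only by R8; R8 needs green(b) (never derived).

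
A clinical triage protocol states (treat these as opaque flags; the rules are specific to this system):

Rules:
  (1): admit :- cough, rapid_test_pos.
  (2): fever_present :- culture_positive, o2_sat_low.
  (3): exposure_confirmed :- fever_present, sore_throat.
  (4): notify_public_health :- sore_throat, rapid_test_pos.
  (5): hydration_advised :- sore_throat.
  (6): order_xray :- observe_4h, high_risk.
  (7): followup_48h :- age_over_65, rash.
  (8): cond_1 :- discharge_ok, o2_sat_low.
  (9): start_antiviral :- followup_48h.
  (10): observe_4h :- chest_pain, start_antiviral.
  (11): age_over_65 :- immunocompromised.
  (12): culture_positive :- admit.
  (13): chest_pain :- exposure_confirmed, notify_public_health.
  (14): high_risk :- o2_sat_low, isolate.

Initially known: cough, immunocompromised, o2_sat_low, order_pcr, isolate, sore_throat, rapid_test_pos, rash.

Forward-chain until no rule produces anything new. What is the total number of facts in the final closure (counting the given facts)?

Round 1 — (1), (4), (5), (11), (14), derive admit, notify_public_health, hydration_advised, age_over_65, high_risk.
Round 2 — (7), (12), derive followup_48h, culture_positive.
Round 3 — (2), (9), derive fever_present, start_antiviral.
Round 4 — (3), derive exposure_confirmed.
Round 5 — (13), derive chest_pain.
Round 6 — (10), derive observe_4h.
Round 7 — (6), derive order_xray.
Closure: {admit, age_over_65, chest_pain, cough, culture_positive, exposure_confirmed, fever_present, followup_48h, high_risk, hydration_advised, immunocompromised, isolate, notify_public_health, o2_sat_low, observe_4h, order_pcr, order_xray, rapid_test_pos, rash, sore_throat, start_antiviral} — 21 facts.

21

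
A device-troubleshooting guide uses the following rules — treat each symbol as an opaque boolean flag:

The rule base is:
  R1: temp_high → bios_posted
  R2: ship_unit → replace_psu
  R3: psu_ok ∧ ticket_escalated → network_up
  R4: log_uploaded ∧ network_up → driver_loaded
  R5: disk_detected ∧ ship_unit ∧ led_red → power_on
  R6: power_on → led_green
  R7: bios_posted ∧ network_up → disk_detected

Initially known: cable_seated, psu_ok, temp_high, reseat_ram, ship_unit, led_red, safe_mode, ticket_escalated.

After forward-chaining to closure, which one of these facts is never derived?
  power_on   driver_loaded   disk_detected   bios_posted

Round 1: R1 [temp_high → bios_posted]; R2 [ship_unit → replace_psu]; R3 [psu_ok ∧ ticket_escalated → network_up]. New: bios_posted, replace_psu, network_up.
Round 2: R7 [bios_posted ∧ network_up → disk_detected]. New: disk_detected.
Round 3: R5 [disk_detected ∧ ship_unit ∧ led_red → power_on]. New: power_on.
Round 4: R6 [power_on → led_green]. New: led_green.
Derived: power_on (round 3), bios_posted (round 1), disk_detected (round 2). driver_loaded never appears in any round.

driver_loaded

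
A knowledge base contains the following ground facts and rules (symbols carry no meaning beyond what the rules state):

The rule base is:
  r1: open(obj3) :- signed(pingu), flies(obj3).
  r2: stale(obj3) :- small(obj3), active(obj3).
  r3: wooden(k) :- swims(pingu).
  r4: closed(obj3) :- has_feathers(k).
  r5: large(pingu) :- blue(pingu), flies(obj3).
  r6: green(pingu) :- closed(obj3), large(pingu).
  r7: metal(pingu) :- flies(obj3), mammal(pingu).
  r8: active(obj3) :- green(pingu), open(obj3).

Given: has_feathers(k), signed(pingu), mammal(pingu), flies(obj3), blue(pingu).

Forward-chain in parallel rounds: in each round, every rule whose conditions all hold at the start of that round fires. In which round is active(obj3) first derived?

Round 1: r1 [open(obj3) :- signed(pingu), flies(obj3).]; r4 [closed(obj3) :- has_feathers(k).]; r5 [large(pingu) :- blue(pingu), flies(obj3).]; r7 [metal(pingu) :- flies(obj3), mammal(pingu).]. Adds open(obj3), closed(obj3), large(pingu), metal(pingu).
Round 2: r6 [green(pingu) :- closed(obj3), large(pingu).]. Adds green(pingu).
Round 3: r8 [active(obj3) :- green(pingu), open(obj3).]. Adds active(obj3).
active(obj3) first appears in round 3.

3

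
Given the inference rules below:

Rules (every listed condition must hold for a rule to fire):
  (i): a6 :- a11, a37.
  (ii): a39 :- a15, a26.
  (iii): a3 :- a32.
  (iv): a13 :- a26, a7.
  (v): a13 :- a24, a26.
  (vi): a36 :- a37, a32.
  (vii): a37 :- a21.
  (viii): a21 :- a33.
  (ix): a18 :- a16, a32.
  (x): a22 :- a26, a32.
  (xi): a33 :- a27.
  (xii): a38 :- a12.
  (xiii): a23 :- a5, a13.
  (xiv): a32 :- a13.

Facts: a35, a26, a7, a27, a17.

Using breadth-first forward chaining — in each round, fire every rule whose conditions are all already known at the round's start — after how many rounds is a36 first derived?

4

Round 1 — (iv), (xi), derive a13, a33.
Round 2 — (viii), (xiv), derive a21, a32.
Round 3 — (iii), (vii), (x), derive a3, a37, a22.
Round 4 — (vi), derive a36.
a36 first appears in round 4.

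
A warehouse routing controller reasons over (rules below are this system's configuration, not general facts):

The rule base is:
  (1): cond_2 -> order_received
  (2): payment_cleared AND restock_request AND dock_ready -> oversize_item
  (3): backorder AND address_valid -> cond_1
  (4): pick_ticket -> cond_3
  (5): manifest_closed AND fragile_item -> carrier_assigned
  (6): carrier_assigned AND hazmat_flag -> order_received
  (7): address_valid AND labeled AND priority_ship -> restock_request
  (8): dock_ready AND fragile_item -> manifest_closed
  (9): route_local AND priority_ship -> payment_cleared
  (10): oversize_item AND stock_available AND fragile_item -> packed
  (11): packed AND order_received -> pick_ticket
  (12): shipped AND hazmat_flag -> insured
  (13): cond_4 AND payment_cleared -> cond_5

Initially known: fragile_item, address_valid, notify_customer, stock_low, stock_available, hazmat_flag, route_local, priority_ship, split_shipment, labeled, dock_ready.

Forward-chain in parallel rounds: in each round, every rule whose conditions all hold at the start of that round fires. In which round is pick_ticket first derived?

Round 1: (7) [address_valid AND labeled AND priority_ship -> restock_request]; (8) [dock_ready AND fragile_item -> manifest_closed]; (9) [route_local AND priority_ship -> payment_cleared]. Adds restock_request, manifest_closed, payment_cleared.
Round 2: (2) [payment_cleared AND restock_request AND dock_ready -> oversize_item]; (5) [manifest_closed AND fragile_item -> carrier_assigned]. Adds oversize_item, carrier_assigned.
Round 3: (6) [carrier_assigned AND hazmat_flag -> order_received]; (10) [oversize_item AND stock_available AND fragile_item -> packed]. Adds order_received, packed.
Round 4: (11) [packed AND order_received -> pick_ticket]. Adds pick_ticket.
pick_ticket first appears in round 4.

4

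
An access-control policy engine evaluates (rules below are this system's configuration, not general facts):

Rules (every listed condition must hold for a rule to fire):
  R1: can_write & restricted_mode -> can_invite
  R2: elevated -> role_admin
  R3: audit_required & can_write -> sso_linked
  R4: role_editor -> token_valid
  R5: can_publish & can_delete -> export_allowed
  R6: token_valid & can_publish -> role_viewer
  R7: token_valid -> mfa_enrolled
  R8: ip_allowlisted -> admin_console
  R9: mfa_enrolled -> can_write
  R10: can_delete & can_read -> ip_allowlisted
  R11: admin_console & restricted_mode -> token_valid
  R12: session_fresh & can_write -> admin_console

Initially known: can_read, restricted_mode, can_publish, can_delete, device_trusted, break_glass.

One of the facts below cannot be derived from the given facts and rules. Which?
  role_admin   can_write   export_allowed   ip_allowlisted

Round 1: R5 [can_publish & can_delete -> export_allowed]; R10 [can_delete & can_read -> ip_allowlisted]. Adds export_allowed, ip_allowlisted.
Round 2: R8 [ip_allowlisted -> admin_console]. Adds admin_console.
Round 3: R11 [admin_console & restricted_mode -> token_valid]. Adds token_valid.
Round 4: R6 [token_valid & can_publish -> role_viewer]; R7 [token_valid -> mfa_enrolled]. Adds role_viewer, mfa_enrolled.
Round 5: R9 [mfa_enrolled -> can_write]. Adds can_write.
Round 6: R1 [can_write & restricted_mode -> can_invite]. Adds can_invite.
Derived: export_allowed (round 1), can_write (round 5), ip_allowlisted (round 1). role_admin never appears in any round.

role_admin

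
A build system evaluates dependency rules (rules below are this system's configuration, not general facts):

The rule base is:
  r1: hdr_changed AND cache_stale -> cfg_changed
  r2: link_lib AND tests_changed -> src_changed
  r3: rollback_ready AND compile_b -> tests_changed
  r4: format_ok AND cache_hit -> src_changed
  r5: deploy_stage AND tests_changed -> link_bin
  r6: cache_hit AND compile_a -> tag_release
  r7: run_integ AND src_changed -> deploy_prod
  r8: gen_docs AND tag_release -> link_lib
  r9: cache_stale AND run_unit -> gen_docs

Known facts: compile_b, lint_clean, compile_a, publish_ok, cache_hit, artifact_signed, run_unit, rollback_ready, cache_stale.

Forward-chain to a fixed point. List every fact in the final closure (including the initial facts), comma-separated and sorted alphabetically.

artifact_signed, cache_hit, cache_stale, compile_a, compile_b, gen_docs, link_lib, lint_clean, publish_ok, rollback_ready, run_unit, src_changed, tag_release, tests_changed

Round 1: r3 [rollback_ready AND compile_b -> tests_changed]; r6 [cache_hit AND compile_a -> tag_release]; r9 [cache_stale AND run_unit -> gen_docs]. New: tests_changed, tag_release, gen_docs.
Round 2: r8 [gen_docs AND tag_release -> link_lib]. New: link_lib.
Round 3: r2 [link_lib AND tests_changed -> src_changed]. New: src_changed.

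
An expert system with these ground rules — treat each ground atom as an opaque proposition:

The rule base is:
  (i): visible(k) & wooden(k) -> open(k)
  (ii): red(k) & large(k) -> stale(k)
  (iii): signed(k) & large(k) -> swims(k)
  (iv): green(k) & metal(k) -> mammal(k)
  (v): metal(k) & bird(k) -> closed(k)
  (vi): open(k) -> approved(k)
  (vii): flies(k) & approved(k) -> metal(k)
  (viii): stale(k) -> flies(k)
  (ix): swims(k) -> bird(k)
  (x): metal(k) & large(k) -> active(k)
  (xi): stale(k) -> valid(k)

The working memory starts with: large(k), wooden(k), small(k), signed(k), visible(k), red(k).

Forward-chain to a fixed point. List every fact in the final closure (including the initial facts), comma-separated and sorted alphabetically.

active(k), approved(k), bird(k), closed(k), flies(k), large(k), metal(k), open(k), red(k), signed(k), small(k), stale(k), swims(k), valid(k), visible(k), wooden(k)

Round 1: (i) [visible(k) & wooden(k) -> open(k)]; (ii) [red(k) & large(k) -> stale(k)]; (iii) [signed(k) & large(k) -> swims(k)]. Adds open(k), stale(k), swims(k).
Round 2: (vi) [open(k) -> approved(k)]; (viii) [stale(k) -> flies(k)]; (ix) [swims(k) -> bird(k)]; (xi) [stale(k) -> valid(k)]. Adds approved(k), flies(k), bird(k), valid(k).
Round 3: (vii) [flies(k) & approved(k) -> metal(k)]. Adds metal(k).
Round 4: (v) [metal(k) & bird(k) -> closed(k)]; (x) [metal(k) & large(k) -> active(k)]. Adds closed(k), active(k).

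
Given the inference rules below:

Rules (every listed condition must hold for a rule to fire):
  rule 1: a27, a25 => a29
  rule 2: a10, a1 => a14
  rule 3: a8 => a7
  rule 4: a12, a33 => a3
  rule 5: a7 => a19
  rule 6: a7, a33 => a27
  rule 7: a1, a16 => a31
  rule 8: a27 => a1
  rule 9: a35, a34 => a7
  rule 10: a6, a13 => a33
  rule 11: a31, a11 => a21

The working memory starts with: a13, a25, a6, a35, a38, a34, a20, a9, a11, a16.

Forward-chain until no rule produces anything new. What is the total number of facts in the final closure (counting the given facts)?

18

Round 1 — rule 9, rule 10, derive a7, a33.
Round 2 — rule 5, rule 6, derive a19, a27.
Round 3 — rule 1, rule 8, derive a29, a1.
Round 4 — rule 7, derive a31.
Round 5 — rule 11, derive a21.
Closure: {a1, a11, a13, a16, a19, a20, a21, a25, a27, a29, a31, a33, a34, a35, a38, a6, a7, a9} — 18 facts.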